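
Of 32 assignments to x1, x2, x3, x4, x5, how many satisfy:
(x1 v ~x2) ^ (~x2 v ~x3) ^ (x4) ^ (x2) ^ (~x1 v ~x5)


CNF with 5 clauses over 5 vars (32 assignments).
An assignment satisfies CNF iff every clause has >=1 true literal.
Check each row (bits = x1,x2,x3,x4,x5; clause T/F shown):
  row 0 [00000]: clauses=TTFFT -> 0
  row 1 [00001]: clauses=TTFFT -> 0
  row 2 [00010]: clauses=TTTFT -> 0
  row 3 [00011]: clauses=TTTFT -> 0
  row 4 [00100]: clauses=TTFFT -> 0
  row 5 [00101]: clauses=TTFFT -> 0
  row 6 [00110]: clauses=TTTFT -> 0
  row 7 [00111]: clauses=TTTFT -> 0
  row 8 [01000]: clauses=FTFTT -> 0
  row 9 [01001]: clauses=FTFTT -> 0
  row 10 [01010]: clauses=FTTTT -> 0
  row 11 [01011]: clauses=FTTTT -> 0
  row 12 [01100]: clauses=FFFTT -> 0
  row 13 [01101]: clauses=FFFTT -> 0
  row 14 [01110]: clauses=FFTTT -> 0
  row 15 [01111]: clauses=FFTTT -> 0
  row 16 [10000]: clauses=TTFFT -> 0
  row 17 [10001]: clauses=TTFFF -> 0
  row 18 [10010]: clauses=TTTFT -> 0
  row 19 [10011]: clauses=TTTFF -> 0
  row 20 [10100]: clauses=TTFFT -> 0
  row 21 [10101]: clauses=TTFFF -> 0
  row 22 [10110]: clauses=TTTFT -> 0
  row 23 [10111]: clauses=TTTFF -> 0
  row 24 [11000]: clauses=TTFTT -> 0
  row 25 [11001]: clauses=TTFTF -> 0
  row 26 [11010]: clauses=TTTTT -> 1
  row 27 [11011]: clauses=TTTTF -> 0
  row 28 [11100]: clauses=TFFTT -> 0
  row 29 [11101]: clauses=TFFTF -> 0
  row 30 [11110]: clauses=TFTTT -> 0
  row 31 [11111]: clauses=TFTTF -> 0
Full result column, 8 rows per line (x1,x2 fixed per line; x3,x4,x5 runs 000..111 left to right):
  rows 0-7 [x1,x2=00]: 00000000  (ones: 0)
  rows 8-15 [x1,x2=01]: 00000000  (ones: 0)
  rows 16-23 [x1,x2=10]: 00000000  (ones: 0)
  rows 24-31 [x1,x2=11]: 00100000  (ones: 1)
Satisfying assignments = 0+0+0+1 = 1

1


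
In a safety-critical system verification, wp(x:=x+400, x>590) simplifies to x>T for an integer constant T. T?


Formula: wp(x:=E, P) = P[E/x] (substitute E for x in postcondition)
Step 1: Postcondition: x>590
Step 2: Substitute x+400 for x: x+400>590
Step 3: Solve for x: x > 590-400 = 190

190


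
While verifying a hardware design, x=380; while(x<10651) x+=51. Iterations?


Step 1: x goes from 380 toward 10651 by 51; the body runs while x<10651, so iterations = ceil((bound-start)/step)
Step 2: Distance=10271
Step 3: ceil(10271/51)=202

202


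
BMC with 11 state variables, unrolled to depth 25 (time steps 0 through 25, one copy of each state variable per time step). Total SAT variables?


BMC unrolls to depth k, creating one copy of each state var for steps 0..k.
Step count = 25 + 1 = 26 (steps 0 through 25)
Vars per step = 11
Total = 11 * 26 = 286

286


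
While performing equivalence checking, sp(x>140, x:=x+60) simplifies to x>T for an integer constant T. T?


Formula: sp(P, x:=E) = exists old_x. (x = E[old_x/x]) AND P[old_x/x] (old_x is the value of x before the assignment; eliminate old_x by solving x = E[old_x/x] for old_x)
Step 1: Precondition P: x>140, i.e. old_x > 140
Step 2: Assignment gives x = old_x + 60, so old_x = x - 60
Step 3: Substitute into P: x - 60 > 140
Step 4: Simplify: x > 140+60 = 200

200


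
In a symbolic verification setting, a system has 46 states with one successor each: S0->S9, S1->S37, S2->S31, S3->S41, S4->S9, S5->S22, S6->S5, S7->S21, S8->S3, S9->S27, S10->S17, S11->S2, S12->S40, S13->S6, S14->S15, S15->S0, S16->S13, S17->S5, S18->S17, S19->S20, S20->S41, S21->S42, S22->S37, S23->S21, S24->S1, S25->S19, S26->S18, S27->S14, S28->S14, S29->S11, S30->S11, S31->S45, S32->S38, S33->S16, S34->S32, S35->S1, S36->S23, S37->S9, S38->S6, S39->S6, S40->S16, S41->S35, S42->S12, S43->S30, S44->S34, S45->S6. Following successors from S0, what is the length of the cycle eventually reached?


Trace from S0 until a state repeats:
  S0 -> S9 -> S27 -> S14 -> S15 -> S0
S0 first seen at step 0, revisited at step 5.
Cycle length = 5 - 0 = 5

5


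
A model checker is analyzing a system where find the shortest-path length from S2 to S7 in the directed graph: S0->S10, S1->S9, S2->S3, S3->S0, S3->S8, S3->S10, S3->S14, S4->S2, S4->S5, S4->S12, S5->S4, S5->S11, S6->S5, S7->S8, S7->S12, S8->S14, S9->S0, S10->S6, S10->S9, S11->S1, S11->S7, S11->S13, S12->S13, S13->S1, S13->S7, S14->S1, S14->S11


BFS layer-by-layer from S2:
  dist 0: {S2}
  dist 1: {S3}
  dist 2: {S0, S8, S10, S14}
  dist 3: {S1, S6, S9, S11}
  dist 4: {S5, S7, S13}
  -> S7 reached at distance 4
Shortest path length = 4

4


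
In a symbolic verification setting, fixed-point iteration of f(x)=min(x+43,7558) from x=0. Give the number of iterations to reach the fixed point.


Step 1: x=0, cap=7558, increment=43
Step 2: x grows by 43 each step until capped at 7558; fixed point is x=7558
Step 3: iterations = ceil(7558/43) = 176

176


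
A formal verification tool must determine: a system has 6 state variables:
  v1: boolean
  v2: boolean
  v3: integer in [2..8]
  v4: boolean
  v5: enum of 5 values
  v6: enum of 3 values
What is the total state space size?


State space = product of domain sizes of all variables.
Domain sizes:
  v1 (boolean): 2
  v2 (boolean): 2
  v3 (integer in [2..8]): 7
  v4 (boolean): 2
  v5 (enum of 5 values): 5
  v6 (enum of 3 values): 3
Product = 2 * 2 * 7 * 2 * 5 * 3 = 840

840


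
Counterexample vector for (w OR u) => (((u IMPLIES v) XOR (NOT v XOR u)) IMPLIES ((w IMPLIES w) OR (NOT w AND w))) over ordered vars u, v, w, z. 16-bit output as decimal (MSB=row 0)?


F1 = (w OR u)
F2 = (((u IMPLIES v) XOR (NOT v XOR u)) IMPLIES ((w IMPLIES w) OR (NOT w AND w)))
Counterexample to F1=>F2 is where F1=1 and F2=0.
Evaluate each row (bits = u,v,w,z, MSB first):
  row 0 [0000]: F1=0 F2=1 -> F1&~F2 -> 0
  row 1 [0001]: F1=0 F2=1 -> F1&~F2 -> 0
  row 2 [0010]: F1=1 F2=1 -> F1&~F2 -> 0
  row 3 [0011]: F1=1 F2=1 -> F1&~F2 -> 0
  row 4 [0100]: F1=0 F2=1 -> F1&~F2 -> 0
  row 5 [0101]: F1=0 F2=1 -> F1&~F2 -> 0
  row 6 [0110]: F1=1 F2=1 -> F1&~F2 -> 0
  row 7 [0111]: F1=1 F2=1 -> F1&~F2 -> 0
  row 8 [1000]: F1=1 F2=1 -> F1&~F2 -> 0
  row 9 [1001]: F1=1 F2=1 -> F1&~F2 -> 0
  row 10 [1010]: F1=1 F2=1 -> F1&~F2 -> 0
  row 11 [1011]: F1=1 F2=1 -> F1&~F2 -> 0
  row 12 [1100]: F1=1 F2=1 -> F1&~F2 -> 0
  row 13 [1101]: F1=1 F2=1 -> F1&~F2 -> 0
  row 14 [1110]: F1=1 F2=1 -> F1&~F2 -> 0
  row 15 [1111]: F1=1 F2=1 -> F1&~F2 -> 0
Full result column, 4 rows per line (u,v fixed per line; w,z runs 00..11 left to right):
  rows 0-3 [u,v=00]: 0000  = hex 0
  rows 4-7 [u,v=01]: 0000  = hex 0
  rows 8-11 [u,v=10]: 0000  = hex 0
  rows 12-15 [u,v=11]: 0000  = hex 0
Counterexample vector (row 0 .. row 15) = 0000000000000000
Output column grouped in 4s = 0000 0000 0000 0000 = 0x0000
Convert to decimal digit by digit (value = value*16 + digit):
  0 -> 0
  0*16 + 0 = 0
  0*16 + 0 = 0
  0*16 + 0 = 0
Decimal = 0

0


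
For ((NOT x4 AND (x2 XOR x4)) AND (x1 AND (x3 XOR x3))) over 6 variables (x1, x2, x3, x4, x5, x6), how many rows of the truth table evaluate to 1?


Formula: ((NOT x4 AND (x2 XOR x4)) AND (x1 AND (x3 XOR x3))) over 6 vars (64 rows)
Evaluate each row (x1, x2, x3, x4, x5, x6 as bits, MSB first):
  row 0 [000000]: ((NOT 0 AND (0 XOR 0)) AND (0 AND (0 XOR 0))) -> 0
  row 1 [000001]: ((NOT 0 AND (0 XOR 0)) AND (0 AND (0 XOR 0))) -> 0
  row 2 [000010]: ((NOT 0 AND (0 XOR 0)) AND (0 AND (0 XOR 0))) -> 0
  row 3 [000011]: ((NOT 0 AND (0 XOR 0)) AND (0 AND (0 XOR 0))) -> 0
  row 4 [000100]: ((NOT 1 AND (0 XOR 1)) AND (0 AND (0 XOR 0))) -> 0
  (every remaining row is evaluated the same way; all 64 results are listed next)
Full result column, 8 rows per line (x1,x2,x3 fixed per line; x4,x5,x6 runs 000..111 left to right):
  rows 0-7 [x1,x2,x3=000]: 00000000  (ones: 0)
  rows 8-15 [x1,x2,x3=001]: 00000000  (ones: 0)
  rows 16-23 [x1,x2,x3=010]: 00000000  (ones: 0)
  rows 24-31 [x1,x2,x3=011]: 00000000  (ones: 0)
  rows 32-39 [x1,x2,x3=100]: 00000000  (ones: 0)
  rows 40-47 [x1,x2,x3=101]: 00000000  (ones: 0)
  rows 48-55 [x1,x2,x3=110]: 00000000  (ones: 0)
  rows 56-63 [x1,x2,x3=111]: 00000000  (ones: 0)
Count of 1-rows = 0+0+0+0+0+0+0+0 = 0

0


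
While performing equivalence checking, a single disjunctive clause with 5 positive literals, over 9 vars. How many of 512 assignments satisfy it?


Step 1: Total=2^9=512
Step 2: Unsat when all 5 false: 2^4=16
Step 3: Sat=512-16=496

496


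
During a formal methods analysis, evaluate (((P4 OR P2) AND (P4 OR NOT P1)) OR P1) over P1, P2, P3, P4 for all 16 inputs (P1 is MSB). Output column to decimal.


Formula: (((P4 OR P2) AND (P4 OR NOT P1)) OR P1) over P1, P2, P3, P4 (16 rows)
Evaluate each row (bits = P1,P2,P3,P4, MSB first):
  row 0 [0000]: (((0 OR 0) AND (0 OR NOT 0)) OR 0) -> 0
  row 1 [0001]: (((1 OR 0) AND (1 OR NOT 0)) OR 0) -> 1
  row 2 [0010]: (((0 OR 0) AND (0 OR NOT 0)) OR 0) -> 0
  row 3 [0011]: (((1 OR 0) AND (1 OR NOT 0)) OR 0) -> 1
  row 4 [0100]: (((0 OR 1) AND (0 OR NOT 0)) OR 0) -> 1
  row 5 [0101]: (((1 OR 1) AND (1 OR NOT 0)) OR 0) -> 1
  row 6 [0110]: (((0 OR 1) AND (0 OR NOT 0)) OR 0) -> 1
  row 7 [0111]: (((1 OR 1) AND (1 OR NOT 0)) OR 0) -> 1
  row 8 [1000]: (((0 OR 0) AND (0 OR NOT 1)) OR 1) -> 1
  row 9 [1001]: (((1 OR 0) AND (1 OR NOT 1)) OR 1) -> 1
  row 10 [1010]: (((0 OR 0) AND (0 OR NOT 1)) OR 1) -> 1
  row 11 [1011]: (((1 OR 0) AND (1 OR NOT 1)) OR 1) -> 1
  row 12 [1100]: (((0 OR 1) AND (0 OR NOT 1)) OR 1) -> 1
  row 13 [1101]: (((1 OR 1) AND (1 OR NOT 1)) OR 1) -> 1
  row 14 [1110]: (((0 OR 1) AND (0 OR NOT 1)) OR 1) -> 1
  row 15 [1111]: (((1 OR 1) AND (1 OR NOT 1)) OR 1) -> 1
Full result column, 4 rows per line (P1,P2 fixed per line; P3,P4 runs 00..11 left to right):
  rows 0-3 [P1,P2=00]: 0101  = hex 5
  rows 4-7 [P1,P2=01]: 1111  = hex F
  rows 8-11 [P1,P2=10]: 1111  = hex F
  rows 12-15 [P1,P2=11]: 1111  = hex F
Output column (row 0 .. row 15) = 0101111111111111
Output column grouped in 4s = 0101 1111 1111 1111 = 0x5FFF
Convert to decimal digit by digit (value = value*16 + digit):
  5 -> 5
  5*16 + 15 (F) = 95
  95*16 + 15 (F) = 1535
  1535*16 + 15 (F) = 24575
Decimal = 24575

24575


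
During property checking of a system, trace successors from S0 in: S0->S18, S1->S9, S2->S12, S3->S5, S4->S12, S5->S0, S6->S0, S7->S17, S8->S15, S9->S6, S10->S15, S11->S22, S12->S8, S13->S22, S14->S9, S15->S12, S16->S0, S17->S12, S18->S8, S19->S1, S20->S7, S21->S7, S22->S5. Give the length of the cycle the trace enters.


Trace from S0 until a state repeats:
  S0 -> S18 -> S8 -> S15 -> S12 -> S8
S8 first seen at step 2, revisited at step 5.
Cycle length = 5 - 2 = 3

3


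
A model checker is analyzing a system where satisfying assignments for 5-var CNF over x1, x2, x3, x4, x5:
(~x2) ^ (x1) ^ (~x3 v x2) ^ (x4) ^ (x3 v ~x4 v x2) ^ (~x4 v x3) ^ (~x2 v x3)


CNF with 7 clauses over 5 vars (32 assignments).
An assignment satisfies CNF iff every clause has >=1 true literal.
Check each row (bits = x1,x2,x3,x4,x5; clause T/F shown):
  row 0 [00000]: clauses=TFTFTTT -> 0
  row 1 [00001]: clauses=TFTFTTT -> 0
  row 2 [00010]: clauses=TFTTFFT -> 0
  row 3 [00011]: clauses=TFTTFFT -> 0
  row 4 [00100]: clauses=TFFFTTT -> 0
  row 5 [00101]: clauses=TFFFTTT -> 0
  row 6 [00110]: clauses=TFFTTTT -> 0
  row 7 [00111]: clauses=TFFTTTT -> 0
  row 8 [01000]: clauses=FFTFTTF -> 0
  row 9 [01001]: clauses=FFTFTTF -> 0
  row 10 [01010]: clauses=FFTTTFF -> 0
  row 11 [01011]: clauses=FFTTTFF -> 0
  row 12 [01100]: clauses=FFTFTTT -> 0
  row 13 [01101]: clauses=FFTFTTT -> 0
  row 14 [01110]: clauses=FFTTTTT -> 0
  row 15 [01111]: clauses=FFTTTTT -> 0
  row 16 [10000]: clauses=TTTFTTT -> 0
  row 17 [10001]: clauses=TTTFTTT -> 0
  row 18 [10010]: clauses=TTTTFFT -> 0
  row 19 [10011]: clauses=TTTTFFT -> 0
  row 20 [10100]: clauses=TTFFTTT -> 0
  row 21 [10101]: clauses=TTFFTTT -> 0
  row 22 [10110]: clauses=TTFTTTT -> 0
  row 23 [10111]: clauses=TTFTTTT -> 0
  row 24 [11000]: clauses=FTTFTTF -> 0
  row 25 [11001]: clauses=FTTFTTF -> 0
  row 26 [11010]: clauses=FTTTTFF -> 0
  row 27 [11011]: clauses=FTTTTFF -> 0
  row 28 [11100]: clauses=FTTFTTT -> 0
  row 29 [11101]: clauses=FTTFTTT -> 0
  row 30 [11110]: clauses=FTTTTTT -> 0
  row 31 [11111]: clauses=FTTTTTT -> 0
Full result column, 8 rows per line (x1,x2 fixed per line; x3,x4,x5 runs 000..111 left to right):
  rows 0-7 [x1,x2=00]: 00000000  (ones: 0)
  rows 8-15 [x1,x2=01]: 00000000  (ones: 0)
  rows 16-23 [x1,x2=10]: 00000000  (ones: 0)
  rows 24-31 [x1,x2=11]: 00000000  (ones: 0)
Satisfying assignments = 0+0+0+0 = 0

0


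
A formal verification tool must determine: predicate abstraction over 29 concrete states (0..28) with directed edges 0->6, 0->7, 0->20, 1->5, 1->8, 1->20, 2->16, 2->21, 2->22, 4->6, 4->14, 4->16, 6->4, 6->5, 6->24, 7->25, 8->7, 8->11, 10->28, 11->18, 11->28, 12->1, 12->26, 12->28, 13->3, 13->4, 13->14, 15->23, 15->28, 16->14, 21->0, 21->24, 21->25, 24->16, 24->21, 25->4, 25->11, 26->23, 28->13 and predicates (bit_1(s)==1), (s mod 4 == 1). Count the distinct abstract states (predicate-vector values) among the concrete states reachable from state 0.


BFS from 0:
Concrete reachable: {0, 3, 4, 5, 6, 7, 11, 13, 14, 16, 18, 20, 21, 24, 25, 28}
Abstract via predicates (bit_1(s)==1), (s mod 4 == 1):
  (0,0) <- {0, 4, 16, 20, 24, 28}
  (0,1) <- {5, 13, 21, 25}
  (1,0) <- {3, 6, 7, 11, 14, 18}
Distinct abstract states = 3

3


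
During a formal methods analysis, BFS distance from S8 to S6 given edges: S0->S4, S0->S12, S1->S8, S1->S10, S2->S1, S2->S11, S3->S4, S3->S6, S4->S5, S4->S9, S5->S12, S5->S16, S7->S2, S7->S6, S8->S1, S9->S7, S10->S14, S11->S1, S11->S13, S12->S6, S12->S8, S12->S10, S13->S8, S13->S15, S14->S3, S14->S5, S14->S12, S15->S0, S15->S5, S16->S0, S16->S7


BFS layer-by-layer from S8:
  dist 0: {S8}
  dist 1: {S1}
  dist 2: {S10}
  dist 3: {S14}
  dist 4: {S3, S5, S12}
  dist 5: {S4, S6, S16}
  -> S6 reached at distance 5
Shortest path length = 5

5


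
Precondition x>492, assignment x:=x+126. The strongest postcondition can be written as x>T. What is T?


Formula: sp(P, x:=E) = exists old_x. (x = E[old_x/x]) AND P[old_x/x] (old_x is the value of x before the assignment; eliminate old_x by solving x = E[old_x/x] for old_x)
Step 1: Precondition P: x>492, i.e. old_x > 492
Step 2: Assignment gives x = old_x + 126, so old_x = x - 126
Step 3: Substitute into P: x - 126 > 492
Step 4: Simplify: x > 492+126 = 618

618


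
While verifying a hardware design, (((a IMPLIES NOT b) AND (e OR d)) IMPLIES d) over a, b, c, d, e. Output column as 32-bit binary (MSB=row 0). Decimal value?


Formula: (((a IMPLIES NOT b) AND (e OR d)) IMPLIES d) over a, b, c, d, e (32 rows)
Evaluate each row (bits = a,b,c,d,e, MSB first):
  row 0 [00000]: (((0 IMPLIES NOT 0) AND (0 OR 0)) IMPLIES 0) -> 1
  row 1 [00001]: (((0 IMPLIES NOT 0) AND (1 OR 0)) IMPLIES 0) -> 0
  row 2 [00010]: (((0 IMPLIES NOT 0) AND (0 OR 1)) IMPLIES 1) -> 1
  row 3 [00011]: (((0 IMPLIES NOT 0) AND (1 OR 1)) IMPLIES 1) -> 1
  row 4 [00100]: (((0 IMPLIES NOT 0) AND (0 OR 0)) IMPLIES 0) -> 1
  row 5 [00101]: (((0 IMPLIES NOT 0) AND (1 OR 0)) IMPLIES 0) -> 0
  row 6 [00110]: (((0 IMPLIES NOT 0) AND (0 OR 1)) IMPLIES 1) -> 1
  row 7 [00111]: (((0 IMPLIES NOT 0) AND (1 OR 1)) IMPLIES 1) -> 1
  row 8 [01000]: (((0 IMPLIES NOT 1) AND (0 OR 0)) IMPLIES 0) -> 1
  row 9 [01001]: (((0 IMPLIES NOT 1) AND (1 OR 0)) IMPLIES 0) -> 0
  row 10 [01010]: (((0 IMPLIES NOT 1) AND (0 OR 1)) IMPLIES 1) -> 1
  row 11 [01011]: (((0 IMPLIES NOT 1) AND (1 OR 1)) IMPLIES 1) -> 1
  row 12 [01100]: (((0 IMPLIES NOT 1) AND (0 OR 0)) IMPLIES 0) -> 1
  row 13 [01101]: (((0 IMPLIES NOT 1) AND (1 OR 0)) IMPLIES 0) -> 0
  row 14 [01110]: (((0 IMPLIES NOT 1) AND (0 OR 1)) IMPLIES 1) -> 1
  row 15 [01111]: (((0 IMPLIES NOT 1) AND (1 OR 1)) IMPLIES 1) -> 1
  row 16 [10000]: (((1 IMPLIES NOT 0) AND (0 OR 0)) IMPLIES 0) -> 1
  row 17 [10001]: (((1 IMPLIES NOT 0) AND (1 OR 0)) IMPLIES 0) -> 0
  row 18 [10010]: (((1 IMPLIES NOT 0) AND (0 OR 1)) IMPLIES 1) -> 1
  row 19 [10011]: (((1 IMPLIES NOT 0) AND (1 OR 1)) IMPLIES 1) -> 1
  row 20 [10100]: (((1 IMPLIES NOT 0) AND (0 OR 0)) IMPLIES 0) -> 1
  row 21 [10101]: (((1 IMPLIES NOT 0) AND (1 OR 0)) IMPLIES 0) -> 0
  row 22 [10110]: (((1 IMPLIES NOT 0) AND (0 OR 1)) IMPLIES 1) -> 1
  row 23 [10111]: (((1 IMPLIES NOT 0) AND (1 OR 1)) IMPLIES 1) -> 1
  row 24 [11000]: (((1 IMPLIES NOT 1) AND (0 OR 0)) IMPLIES 0) -> 1
  row 25 [11001]: (((1 IMPLIES NOT 1) AND (1 OR 0)) IMPLIES 0) -> 1
  row 26 [11010]: (((1 IMPLIES NOT 1) AND (0 OR 1)) IMPLIES 1) -> 1
  row 27 [11011]: (((1 IMPLIES NOT 1) AND (1 OR 1)) IMPLIES 1) -> 1
  row 28 [11100]: (((1 IMPLIES NOT 1) AND (0 OR 0)) IMPLIES 0) -> 1
  row 29 [11101]: (((1 IMPLIES NOT 1) AND (1 OR 0)) IMPLIES 0) -> 1
  row 30 [11110]: (((1 IMPLIES NOT 1) AND (0 OR 1)) IMPLIES 1) -> 1
  row 31 [11111]: (((1 IMPLIES NOT 1) AND (1 OR 1)) IMPLIES 1) -> 1
Full result column, 4 rows per line (a,b,c fixed per line; d,e runs 00..11 left to right):
  rows 0-3 [a,b,c=000]: 1011  = hex B
  rows 4-7 [a,b,c=001]: 1011  = hex B
  rows 8-11 [a,b,c=010]: 1011  = hex B
  rows 12-15 [a,b,c=011]: 1011  = hex B
  rows 16-19 [a,b,c=100]: 1011  = hex B
  rows 20-23 [a,b,c=101]: 1011  = hex B
  rows 24-27 [a,b,c=110]: 1111  = hex F
  rows 28-31 [a,b,c=111]: 1111  = hex F
Output column (row 0 .. row 31) = 10111011101110111011101111111111
Output column grouped in 4s = 1011 1011 1011 1011 1011 1011 1111 1111 = 0xBBBBBBFF
Convert to decimal digit by digit (value = value*16 + digit):
  B -> 11
  11*16 + 11 (B) = 187
  187*16 + 11 (B) = 3003
  3003*16 + 11 (B) = 48059
  48059*16 + 11 (B) = 768955
  768955*16 + 11 (B) = 12303291
  12303291*16 + 15 (F) = 196852671
  196852671*16 + 15 (F) = 3149642751
Decimal = 3149642751

3149642751


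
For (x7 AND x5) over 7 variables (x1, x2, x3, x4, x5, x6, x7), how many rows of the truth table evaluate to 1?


Formula: (x7 AND x5) over 7 vars (128 rows)
Evaluate each row (x1, x2, x3, x4, x5, x6, x7 as bits, MSB first):
  row 0 [0000000]: (0 AND 0) -> 0
  row 1 [0000001]: (1 AND 0) -> 0
  row 2 [0000010]: (0 AND 0) -> 0
  row 3 [0000011]: (1 AND 0) -> 0
  row 4 [0000100]: (0 AND 1) -> 0
  (every remaining row is evaluated the same way; all 128 results are listed next)
Full result column, 8 rows per line (x1,x2,x3,x4 fixed per line; x5,x6,x7 runs 000..111 left to right):
  rows 0-7 [x1,x2,x3,x4=0000]: 00000101  (ones: 2)
  rows 8-15 [x1,x2,x3,x4=0001]: 00000101  (ones: 2)
  rows 16-23 [x1,x2,x3,x4=0010]: 00000101  (ones: 2)
  rows 24-31 [x1,x2,x3,x4=0011]: 00000101  (ones: 2)
  rows 32-39 [x1,x2,x3,x4=0100]: 00000101  (ones: 2)
  rows 40-47 [x1,x2,x3,x4=0101]: 00000101  (ones: 2)
  rows 48-55 [x1,x2,x3,x4=0110]: 00000101  (ones: 2)
  rows 56-63 [x1,x2,x3,x4=0111]: 00000101  (ones: 2)
  rows 64-71 [x1,x2,x3,x4=1000]: 00000101  (ones: 2)
  rows 72-79 [x1,x2,x3,x4=1001]: 00000101  (ones: 2)
  rows 80-87 [x1,x2,x3,x4=1010]: 00000101  (ones: 2)
  rows 88-95 [x1,x2,x3,x4=1011]: 00000101  (ones: 2)
  rows 96-103 [x1,x2,x3,x4=1100]: 00000101  (ones: 2)
  rows 104-111 [x1,x2,x3,x4=1101]: 00000101  (ones: 2)
  rows 112-119 [x1,x2,x3,x4=1110]: 00000101  (ones: 2)
  rows 120-127 [x1,x2,x3,x4=1111]: 00000101  (ones: 2)
Count of 1-rows = 2+2+2+2+2+2+2+2+2+2+2+2+2+2+2+2 = 32

32


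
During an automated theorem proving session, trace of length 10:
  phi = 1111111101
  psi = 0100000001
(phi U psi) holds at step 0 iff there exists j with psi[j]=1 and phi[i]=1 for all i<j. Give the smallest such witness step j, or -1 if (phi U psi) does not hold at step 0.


(phi U psi) at 0: need smallest j with psi[j]=1 and phi[i]=1 for all i in [0,j).
Scan from step 0:
  step 0: phi=1, psi=0 -> continue
  step 1: psi=1 and phi held for [0,1) -> witness found
Witness step = 1

1


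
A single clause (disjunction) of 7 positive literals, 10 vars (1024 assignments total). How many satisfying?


Step 1: Total=2^10=1024
Step 2: Unsat when all 7 false: 2^3=8
Step 3: Sat=1024-8=1016

1016


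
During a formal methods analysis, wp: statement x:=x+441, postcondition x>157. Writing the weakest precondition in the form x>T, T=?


Formula: wp(x:=E, P) = P[E/x] (substitute E for x in postcondition)
Step 1: Postcondition: x>157
Step 2: Substitute x+441 for x: x+441>157
Step 3: Solve for x: x > 157-441 = -284

-284


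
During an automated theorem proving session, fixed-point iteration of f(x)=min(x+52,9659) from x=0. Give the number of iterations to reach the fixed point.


Step 1: x=0, cap=9659, increment=52
Step 2: x grows by 52 each step until capped at 9659; fixed point is x=9659
Step 3: iterations = ceil(9659/52) = 186

186


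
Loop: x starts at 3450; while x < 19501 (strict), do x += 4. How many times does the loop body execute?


Step 1: x goes from 3450 toward 19501 by 4; the body runs while x<19501, so iterations = ceil((bound-start)/step)
Step 2: Distance=16051
Step 3: ceil(16051/4)=4013

4013


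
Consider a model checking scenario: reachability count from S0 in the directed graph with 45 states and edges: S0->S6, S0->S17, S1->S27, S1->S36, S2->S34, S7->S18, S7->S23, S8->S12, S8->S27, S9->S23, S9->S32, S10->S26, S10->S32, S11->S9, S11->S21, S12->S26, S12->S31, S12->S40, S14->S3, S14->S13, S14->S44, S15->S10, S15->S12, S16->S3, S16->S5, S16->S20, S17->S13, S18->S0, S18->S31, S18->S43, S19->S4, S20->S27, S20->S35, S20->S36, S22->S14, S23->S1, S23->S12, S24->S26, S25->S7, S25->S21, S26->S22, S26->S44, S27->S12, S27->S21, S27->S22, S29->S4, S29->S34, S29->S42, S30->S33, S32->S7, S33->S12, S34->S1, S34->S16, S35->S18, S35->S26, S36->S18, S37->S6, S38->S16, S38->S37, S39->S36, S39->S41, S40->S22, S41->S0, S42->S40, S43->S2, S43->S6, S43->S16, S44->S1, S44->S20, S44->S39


BFS from S0:
  layer 0: {S0}
  layer 1: {S6, S17}
  layer 2: {S13}
Reachable set: {S0, S6, S13, S17}
Count = 4

4


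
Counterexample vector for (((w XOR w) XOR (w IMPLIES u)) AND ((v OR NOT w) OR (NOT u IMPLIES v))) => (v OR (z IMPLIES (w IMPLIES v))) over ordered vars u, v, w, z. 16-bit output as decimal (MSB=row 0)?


F1 = (((w XOR w) XOR (w IMPLIES u)) AND ((v OR NOT w) OR (NOT u IMPLIES v)))
F2 = (v OR (z IMPLIES (w IMPLIES v)))
Counterexample to F1=>F2 is where F1=1 and F2=0.
Evaluate each row (bits = u,v,w,z, MSB first):
  row 0 [0000]: F1=1 F2=1 -> F1&~F2 -> 0
  row 1 [0001]: F1=1 F2=1 -> F1&~F2 -> 0
  row 2 [0010]: F1=0 F2=1 -> F1&~F2 -> 0
  row 3 [0011]: F1=0 F2=0 -> F1&~F2 -> 0
  row 4 [0100]: F1=1 F2=1 -> F1&~F2 -> 0
  row 5 [0101]: F1=1 F2=1 -> F1&~F2 -> 0
  row 6 [0110]: F1=0 F2=1 -> F1&~F2 -> 0
  row 7 [0111]: F1=0 F2=1 -> F1&~F2 -> 0
  row 8 [1000]: F1=1 F2=1 -> F1&~F2 -> 0
  row 9 [1001]: F1=1 F2=1 -> F1&~F2 -> 0
  row 10 [1010]: F1=1 F2=1 -> F1&~F2 -> 0
  row 11 [1011]: F1=1 F2=0 -> F1&~F2 -> 1
  row 12 [1100]: F1=1 F2=1 -> F1&~F2 -> 0
  row 13 [1101]: F1=1 F2=1 -> F1&~F2 -> 0
  row 14 [1110]: F1=1 F2=1 -> F1&~F2 -> 0
  row 15 [1111]: F1=1 F2=1 -> F1&~F2 -> 0
Full result column, 4 rows per line (u,v fixed per line; w,z runs 00..11 left to right):
  rows 0-3 [u,v=00]: 0000  = hex 0
  rows 4-7 [u,v=01]: 0000  = hex 0
  rows 8-11 [u,v=10]: 0001  = hex 1
  rows 12-15 [u,v=11]: 0000  = hex 0
Counterexample vector (row 0 .. row 15) = 0000000000010000
Output column grouped in 4s = 0000 0000 0001 0000 = 0x0010
Convert to decimal digit by digit (value = value*16 + digit):
  0 -> 0
  0*16 + 0 = 0
  0*16 + 1 = 1
  1*16 + 0 = 16
Decimal = 16

16


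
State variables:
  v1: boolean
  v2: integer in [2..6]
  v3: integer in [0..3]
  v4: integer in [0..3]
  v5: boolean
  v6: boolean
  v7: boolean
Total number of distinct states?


State space = product of domain sizes of all variables.
Domain sizes:
  v1 (boolean): 2
  v2 (integer in [2..6]): 5
  v3 (integer in [0..3]): 4
  v4 (integer in [0..3]): 4
  v5 (boolean): 2
  v6 (boolean): 2
  v7 (boolean): 2
Product = 2 * 5 * 4 * 4 * 2 * 2 * 2 = 1280

1280


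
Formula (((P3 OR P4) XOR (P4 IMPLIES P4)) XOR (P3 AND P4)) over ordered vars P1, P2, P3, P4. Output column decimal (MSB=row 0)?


Formula: (((P3 OR P4) XOR (P4 IMPLIES P4)) XOR (P3 AND P4)) over P1, P2, P3, P4 (16 rows)
Evaluate each row (bits = P1,P2,P3,P4, MSB first):
  row 0 [0000]: (((0 OR 0) XOR (0 IMPLIES 0)) XOR (0 AND 0)) -> 1
  row 1 [0001]: (((0 OR 1) XOR (1 IMPLIES 1)) XOR (0 AND 1)) -> 0
  row 2 [0010]: (((1 OR 0) XOR (0 IMPLIES 0)) XOR (1 AND 0)) -> 0
  row 3 [0011]: (((1 OR 1) XOR (1 IMPLIES 1)) XOR (1 AND 1)) -> 1
  row 4 [0100]: (((0 OR 0) XOR (0 IMPLIES 0)) XOR (0 AND 0)) -> 1
  row 5 [0101]: (((0 OR 1) XOR (1 IMPLIES 1)) XOR (0 AND 1)) -> 0
  row 6 [0110]: (((1 OR 0) XOR (0 IMPLIES 0)) XOR (1 AND 0)) -> 0
  row 7 [0111]: (((1 OR 1) XOR (1 IMPLIES 1)) XOR (1 AND 1)) -> 1
  row 8 [1000]: (((0 OR 0) XOR (0 IMPLIES 0)) XOR (0 AND 0)) -> 1
  row 9 [1001]: (((0 OR 1) XOR (1 IMPLIES 1)) XOR (0 AND 1)) -> 0
  row 10 [1010]: (((1 OR 0) XOR (0 IMPLIES 0)) XOR (1 AND 0)) -> 0
  row 11 [1011]: (((1 OR 1) XOR (1 IMPLIES 1)) XOR (1 AND 1)) -> 1
  row 12 [1100]: (((0 OR 0) XOR (0 IMPLIES 0)) XOR (0 AND 0)) -> 1
  row 13 [1101]: (((0 OR 1) XOR (1 IMPLIES 1)) XOR (0 AND 1)) -> 0
  row 14 [1110]: (((1 OR 0) XOR (0 IMPLIES 0)) XOR (1 AND 0)) -> 0
  row 15 [1111]: (((1 OR 1) XOR (1 IMPLIES 1)) XOR (1 AND 1)) -> 1
Full result column, 4 rows per line (P1,P2 fixed per line; P3,P4 runs 00..11 left to right):
  rows 0-3 [P1,P2=00]: 1001  = hex 9
  rows 4-7 [P1,P2=01]: 1001  = hex 9
  rows 8-11 [P1,P2=10]: 1001  = hex 9
  rows 12-15 [P1,P2=11]: 1001  = hex 9
Output column (row 0 .. row 15) = 1001100110011001
Output column grouped in 4s = 1001 1001 1001 1001 = 0x9999
Convert to decimal digit by digit (value = value*16 + digit):
  9 -> 9
  9*16 + 9 = 153
  153*16 + 9 = 2457
  2457*16 + 9 = 39321
Decimal = 39321

39321


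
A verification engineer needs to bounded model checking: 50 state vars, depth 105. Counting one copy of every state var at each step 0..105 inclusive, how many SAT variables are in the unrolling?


BMC unrolls to depth k, creating one copy of each state var for steps 0..k.
Step count = 105 + 1 = 106 (steps 0 through 105)
Vars per step = 50
Total = 50 * 106 = 5300

5300


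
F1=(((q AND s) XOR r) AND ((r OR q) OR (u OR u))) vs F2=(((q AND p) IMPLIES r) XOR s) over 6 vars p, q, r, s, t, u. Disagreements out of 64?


F1 = (((q AND s) XOR r) AND ((r OR q) OR (u OR u)))
F2 = (((q AND p) IMPLIES r) XOR s)
Evaluate both on each of 64 rows (bits = p,q,r,s,t,u):
  row 0 [000000]: F1=0 F2=1 (differ) -> 1
  row 1 [000001]: F1=0 F2=1 (differ) -> 1
  row 2 [000010]: F1=0 F2=1 (differ) -> 1
  row 3 [000011]: F1=0 F2=1 (differ) -> 1
  row 4 [000100]: F1=0 F2=0 -> 0
  (every remaining row is evaluated the same way; all 64 results are listed next)
Full result column, 8 rows per line (p,q,r fixed per line; s,t,u runs 000..111 left to right):
  rows 0-7 [p,q,r=000]: 11110000  (ones: 4)
  rows 8-15 [p,q,r=001]: 00001111  (ones: 4)
  rows 16-23 [p,q,r=010]: 11111111  (ones: 8)
  rows 24-31 [p,q,r=011]: 00000000  (ones: 0)
  rows 32-39 [p,q,r=100]: 11110000  (ones: 4)
  rows 40-47 [p,q,r=101]: 00001111  (ones: 4)
  rows 48-55 [p,q,r=110]: 00000000  (ones: 0)
  rows 56-63 [p,q,r=111]: 00000000  (ones: 0)
Disagreements = 4+4+8+0+4+4+0+0 = 24

24


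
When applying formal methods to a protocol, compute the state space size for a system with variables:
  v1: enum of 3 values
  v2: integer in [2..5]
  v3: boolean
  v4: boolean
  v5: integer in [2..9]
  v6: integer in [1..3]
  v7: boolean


State space = product of domain sizes of all variables.
Domain sizes:
  v1 (enum of 3 values): 3
  v2 (integer in [2..5]): 4
  v3 (boolean): 2
  v4 (boolean): 2
  v5 (integer in [2..9]): 8
  v6 (integer in [1..3]): 3
  v7 (boolean): 2
Product = 3 * 4 * 2 * 2 * 8 * 3 * 2 = 2304

2304


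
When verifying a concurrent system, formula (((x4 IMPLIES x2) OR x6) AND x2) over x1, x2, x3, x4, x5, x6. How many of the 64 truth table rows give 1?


Formula: (((x4 IMPLIES x2) OR x6) AND x2) over 6 vars (64 rows)
Evaluate each row (x1, x2, x3, x4, x5, x6 as bits, MSB first):
  row 0 [000000]: (((0 IMPLIES 0) OR 0) AND 0) -> 0
  row 1 [000001]: (((0 IMPLIES 0) OR 1) AND 0) -> 0
  row 2 [000010]: (((0 IMPLIES 0) OR 0) AND 0) -> 0
  row 3 [000011]: (((0 IMPLIES 0) OR 1) AND 0) -> 0
  row 4 [000100]: (((1 IMPLIES 0) OR 0) AND 0) -> 0
  (every remaining row is evaluated the same way; all 64 results are listed next)
Full result column, 8 rows per line (x1,x2,x3 fixed per line; x4,x5,x6 runs 000..111 left to right):
  rows 0-7 [x1,x2,x3=000]: 00000000  (ones: 0)
  rows 8-15 [x1,x2,x3=001]: 00000000  (ones: 0)
  rows 16-23 [x1,x2,x3=010]: 11111111  (ones: 8)
  rows 24-31 [x1,x2,x3=011]: 11111111  (ones: 8)
  rows 32-39 [x1,x2,x3=100]: 00000000  (ones: 0)
  rows 40-47 [x1,x2,x3=101]: 00000000  (ones: 0)
  rows 48-55 [x1,x2,x3=110]: 11111111  (ones: 8)
  rows 56-63 [x1,x2,x3=111]: 11111111  (ones: 8)
Count of 1-rows = 0+0+8+8+0+0+8+8 = 32

32


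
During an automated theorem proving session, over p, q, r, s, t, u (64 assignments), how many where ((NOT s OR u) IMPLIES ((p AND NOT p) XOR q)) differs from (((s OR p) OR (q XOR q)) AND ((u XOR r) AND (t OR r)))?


F1 = ((NOT s OR u) IMPLIES ((p AND NOT p) XOR q))
F2 = (((s OR p) OR (q XOR q)) AND ((u XOR r) AND (t OR r)))
Evaluate both on each of 64 rows (bits = p,q,r,s,t,u):
  row 0 [000000]: F1=0 F2=0 -> 0
  row 1 [000001]: F1=0 F2=0 -> 0
  row 2 [000010]: F1=0 F2=0 -> 0
  row 3 [000011]: F1=0 F2=0 -> 0
  row 4 [000100]: F1=1 F2=0 (differ) -> 1
  (every remaining row is evaluated the same way; all 64 results are listed next)
Full result column, 8 rows per line (p,q,r fixed per line; s,t,u runs 000..111 left to right):
  rows 0-7 [p,q,r=000]: 00001011  (ones: 3)
  rows 8-15 [p,q,r=001]: 00000000  (ones: 0)
  rows 16-23 [p,q,r=010]: 11111110  (ones: 7)
  rows 24-31 [p,q,r=011]: 11110101  (ones: 6)
  rows 32-39 [p,q,r=100]: 00011011  (ones: 4)
  rows 40-47 [p,q,r=101]: 10100000  (ones: 2)
  rows 48-55 [p,q,r=110]: 11101110  (ones: 6)
  rows 56-63 [p,q,r=111]: 01010101  (ones: 4)
Disagreements = 3+0+7+6+4+2+6+4 = 32

32


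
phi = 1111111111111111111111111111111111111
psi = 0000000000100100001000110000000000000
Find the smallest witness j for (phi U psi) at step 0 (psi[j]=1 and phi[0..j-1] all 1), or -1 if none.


(phi U psi) at 0: need smallest j with psi[j]=1 and phi[i]=1 for all i in [0,j).
Scan from step 0:
  step 0: phi=1, psi=0 -> continue
  step 1: phi=1, psi=0 -> continue
  step 2: phi=1, psi=0 -> continue
  step 3: phi=1, psi=0 -> continue
  step 10: psi=1 and phi held for [0,10) -> witness found
Witness step = 10

10


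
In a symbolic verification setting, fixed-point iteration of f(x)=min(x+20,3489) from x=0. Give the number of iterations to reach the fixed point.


Step 1: x=0, cap=3489, increment=20
Step 2: x grows by 20 each step until capped at 3489; fixed point is x=3489
Step 3: iterations = ceil(3489/20) = 175

175


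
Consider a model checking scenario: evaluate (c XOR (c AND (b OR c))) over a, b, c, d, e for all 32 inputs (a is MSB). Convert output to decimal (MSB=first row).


Formula: (c XOR (c AND (b OR c))) over a, b, c, d, e (32 rows)
Evaluate each row (bits = a,b,c,d,e, MSB first):
  row 0 [00000]: (0 XOR (0 AND (0 OR 0))) -> 0
  row 1 [00001]: (0 XOR (0 AND (0 OR 0))) -> 0
  row 2 [00010]: (0 XOR (0 AND (0 OR 0))) -> 0
  row 3 [00011]: (0 XOR (0 AND (0 OR 0))) -> 0
  row 4 [00100]: (1 XOR (1 AND (0 OR 1))) -> 0
  row 5 [00101]: (1 XOR (1 AND (0 OR 1))) -> 0
  row 6 [00110]: (1 XOR (1 AND (0 OR 1))) -> 0
  row 7 [00111]: (1 XOR (1 AND (0 OR 1))) -> 0
  row 8 [01000]: (0 XOR (0 AND (1 OR 0))) -> 0
  row 9 [01001]: (0 XOR (0 AND (1 OR 0))) -> 0
  row 10 [01010]: (0 XOR (0 AND (1 OR 0))) -> 0
  row 11 [01011]: (0 XOR (0 AND (1 OR 0))) -> 0
  row 12 [01100]: (1 XOR (1 AND (1 OR 1))) -> 0
  row 13 [01101]: (1 XOR (1 AND (1 OR 1))) -> 0
  row 14 [01110]: (1 XOR (1 AND (1 OR 1))) -> 0
  row 15 [01111]: (1 XOR (1 AND (1 OR 1))) -> 0
  row 16 [10000]: (0 XOR (0 AND (0 OR 0))) -> 0
  row 17 [10001]: (0 XOR (0 AND (0 OR 0))) -> 0
  row 18 [10010]: (0 XOR (0 AND (0 OR 0))) -> 0
  row 19 [10011]: (0 XOR (0 AND (0 OR 0))) -> 0
  row 20 [10100]: (1 XOR (1 AND (0 OR 1))) -> 0
  row 21 [10101]: (1 XOR (1 AND (0 OR 1))) -> 0
  row 22 [10110]: (1 XOR (1 AND (0 OR 1))) -> 0
  row 23 [10111]: (1 XOR (1 AND (0 OR 1))) -> 0
  row 24 [11000]: (0 XOR (0 AND (1 OR 0))) -> 0
  row 25 [11001]: (0 XOR (0 AND (1 OR 0))) -> 0
  row 26 [11010]: (0 XOR (0 AND (1 OR 0))) -> 0
  row 27 [11011]: (0 XOR (0 AND (1 OR 0))) -> 0
  row 28 [11100]: (1 XOR (1 AND (1 OR 1))) -> 0
  row 29 [11101]: (1 XOR (1 AND (1 OR 1))) -> 0
  row 30 [11110]: (1 XOR (1 AND (1 OR 1))) -> 0
  row 31 [11111]: (1 XOR (1 AND (1 OR 1))) -> 0
Full result column, 4 rows per line (a,b,c fixed per line; d,e runs 00..11 left to right):
  rows 0-3 [a,b,c=000]: 0000  = hex 0
  rows 4-7 [a,b,c=001]: 0000  = hex 0
  rows 8-11 [a,b,c=010]: 0000  = hex 0
  rows 12-15 [a,b,c=011]: 0000  = hex 0
  rows 16-19 [a,b,c=100]: 0000  = hex 0
  rows 20-23 [a,b,c=101]: 0000  = hex 0
  rows 24-27 [a,b,c=110]: 0000  = hex 0
  rows 28-31 [a,b,c=111]: 0000  = hex 0
Output column (row 0 .. row 31) = 00000000000000000000000000000000
Output column grouped in 4s = 0000 0000 0000 0000 0000 0000 0000 0000 = 0x00000000
Convert to decimal digit by digit (value = value*16 + digit):
  0 -> 0
  0*16 + 0 = 0
  0*16 + 0 = 0
  0*16 + 0 = 0
  0*16 + 0 = 0
  0*16 + 0 = 0
  0*16 + 0 = 0
  0*16 + 0 = 0
Decimal = 0

0


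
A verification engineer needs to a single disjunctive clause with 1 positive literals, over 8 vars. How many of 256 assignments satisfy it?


Step 1: Total=2^8=256
Step 2: Unsat when all 1 false: 2^7=128
Step 3: Sat=256-128=128

128


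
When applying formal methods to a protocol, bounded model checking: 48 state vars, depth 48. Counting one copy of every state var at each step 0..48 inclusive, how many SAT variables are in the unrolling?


BMC unrolls to depth k, creating one copy of each state var for steps 0..k.
Step count = 48 + 1 = 49 (steps 0 through 48)
Vars per step = 48
Total = 48 * 49 = 2352

2352


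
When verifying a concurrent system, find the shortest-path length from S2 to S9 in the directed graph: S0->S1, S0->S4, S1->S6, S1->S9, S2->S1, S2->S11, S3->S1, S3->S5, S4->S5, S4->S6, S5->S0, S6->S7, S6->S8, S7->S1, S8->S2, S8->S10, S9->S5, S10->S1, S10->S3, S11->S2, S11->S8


BFS layer-by-layer from S2:
  dist 0: {S2}
  dist 1: {S1, S11}
  dist 2: {S6, S8, S9}
  -> S9 reached at distance 2
Shortest path length = 2

2


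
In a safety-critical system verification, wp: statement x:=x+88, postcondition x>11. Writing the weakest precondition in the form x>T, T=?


Formula: wp(x:=E, P) = P[E/x] (substitute E for x in postcondition)
Step 1: Postcondition: x>11
Step 2: Substitute x+88 for x: x+88>11
Step 3: Solve for x: x > 11-88 = -77

-77


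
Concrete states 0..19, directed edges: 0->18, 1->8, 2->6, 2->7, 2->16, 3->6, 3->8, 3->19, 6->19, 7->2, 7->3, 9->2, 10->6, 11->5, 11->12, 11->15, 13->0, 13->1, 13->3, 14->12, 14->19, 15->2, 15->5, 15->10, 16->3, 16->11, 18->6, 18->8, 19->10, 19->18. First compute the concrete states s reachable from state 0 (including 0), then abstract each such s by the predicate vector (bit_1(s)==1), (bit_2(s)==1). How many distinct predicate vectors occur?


BFS from 0:
Concrete reachable: {0, 6, 8, 10, 18, 19}
Abstract via predicates (bit_1(s)==1), (bit_2(s)==1):
  (0,0) <- {0, 8}
  (1,0) <- {10, 18, 19}
  (1,1) <- {6}
Distinct abstract states = 3

3


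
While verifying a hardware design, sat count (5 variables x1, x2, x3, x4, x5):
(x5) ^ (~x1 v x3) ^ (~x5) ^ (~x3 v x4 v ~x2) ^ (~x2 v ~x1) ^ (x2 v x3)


CNF with 6 clauses over 5 vars (32 assignments).
An assignment satisfies CNF iff every clause has >=1 true literal.
Check each row (bits = x1,x2,x3,x4,x5; clause T/F shown):
  row 0 [00000]: clauses=FTTTTF -> 0
  row 1 [00001]: clauses=TTFTTF -> 0
  row 2 [00010]: clauses=FTTTTF -> 0
  row 3 [00011]: clauses=TTFTTF -> 0
  row 4 [00100]: clauses=FTTTTT -> 0
  row 5 [00101]: clauses=TTFTTT -> 0
  row 6 [00110]: clauses=FTTTTT -> 0
  row 7 [00111]: clauses=TTFTTT -> 0
  row 8 [01000]: clauses=FTTTTT -> 0
  row 9 [01001]: clauses=TTFTTT -> 0
  row 10 [01010]: clauses=FTTTTT -> 0
  row 11 [01011]: clauses=TTFTTT -> 0
  row 12 [01100]: clauses=FTTFTT -> 0
  row 13 [01101]: clauses=TTFFTT -> 0
  row 14 [01110]: clauses=FTTTTT -> 0
  row 15 [01111]: clauses=TTFTTT -> 0
  row 16 [10000]: clauses=FFTTTF -> 0
  row 17 [10001]: clauses=TFFTTF -> 0
  row 18 [10010]: clauses=FFTTTF -> 0
  row 19 [10011]: clauses=TFFTTF -> 0
  row 20 [10100]: clauses=FTTTTT -> 0
  row 21 [10101]: clauses=TTFTTT -> 0
  row 22 [10110]: clauses=FTTTTT -> 0
  row 23 [10111]: clauses=TTFTTT -> 0
  row 24 [11000]: clauses=FFTTFT -> 0
  row 25 [11001]: clauses=TFFTFT -> 0
  row 26 [11010]: clauses=FFTTFT -> 0
  row 27 [11011]: clauses=TFFTFT -> 0
  row 28 [11100]: clauses=FTTFFT -> 0
  row 29 [11101]: clauses=TTFFFT -> 0
  row 30 [11110]: clauses=FTTTFT -> 0
  row 31 [11111]: clauses=TTFTFT -> 0
Full result column, 8 rows per line (x1,x2 fixed per line; x3,x4,x5 runs 000..111 left to right):
  rows 0-7 [x1,x2=00]: 00000000  (ones: 0)
  rows 8-15 [x1,x2=01]: 00000000  (ones: 0)
  rows 16-23 [x1,x2=10]: 00000000  (ones: 0)
  rows 24-31 [x1,x2=11]: 00000000  (ones: 0)
Satisfying assignments = 0+0+0+0 = 0

0


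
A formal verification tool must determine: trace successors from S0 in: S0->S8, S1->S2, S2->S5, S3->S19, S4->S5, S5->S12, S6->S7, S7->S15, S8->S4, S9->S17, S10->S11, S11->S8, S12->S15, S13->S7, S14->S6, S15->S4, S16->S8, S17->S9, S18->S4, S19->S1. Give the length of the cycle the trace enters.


Trace from S0 until a state repeats:
  S0 -> S8 -> S4 -> S5 -> S12 -> S15 -> S4
S4 first seen at step 2, revisited at step 6.
Cycle length = 6 - 2 = 4

4


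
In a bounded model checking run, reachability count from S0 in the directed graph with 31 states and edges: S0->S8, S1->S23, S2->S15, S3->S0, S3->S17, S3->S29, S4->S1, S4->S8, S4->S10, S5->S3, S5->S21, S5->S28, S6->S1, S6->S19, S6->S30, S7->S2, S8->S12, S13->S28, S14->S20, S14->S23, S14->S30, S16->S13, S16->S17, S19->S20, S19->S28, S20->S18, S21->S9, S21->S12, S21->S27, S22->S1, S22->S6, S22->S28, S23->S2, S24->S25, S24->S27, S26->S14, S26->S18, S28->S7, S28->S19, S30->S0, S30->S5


BFS from S0:
  layer 0: {S0}
  layer 1: {S8}
  layer 2: {S12}
Reachable set: {S0, S8, S12}
Count = 3

3


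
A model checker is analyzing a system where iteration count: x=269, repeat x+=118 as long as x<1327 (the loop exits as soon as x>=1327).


Step 1: x goes from 269 toward 1327 by 118; the body runs while x<1327, so iterations = ceil((bound-start)/step)
Step 2: Distance=1058
Step 3: ceil(1058/118)=9

9


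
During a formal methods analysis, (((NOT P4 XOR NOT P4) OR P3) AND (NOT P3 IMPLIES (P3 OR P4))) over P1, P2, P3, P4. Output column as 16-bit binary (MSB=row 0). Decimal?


Formula: (((NOT P4 XOR NOT P4) OR P3) AND (NOT P3 IMPLIES (P3 OR P4))) over P1, P2, P3, P4 (16 rows)
Evaluate each row (bits = P1,P2,P3,P4, MSB first):
  row 0 [0000]: (((NOT 0 XOR NOT 0) OR 0) AND (NOT 0 IMPLIES (0 OR 0))) -> 0
  row 1 [0001]: (((NOT 1 XOR NOT 1) OR 0) AND (NOT 0 IMPLIES (0 OR 1))) -> 0
  row 2 [0010]: (((NOT 0 XOR NOT 0) OR 1) AND (NOT 1 IMPLIES (1 OR 0))) -> 1
  row 3 [0011]: (((NOT 1 XOR NOT 1) OR 1) AND (NOT 1 IMPLIES (1 OR 1))) -> 1
  row 4 [0100]: (((NOT 0 XOR NOT 0) OR 0) AND (NOT 0 IMPLIES (0 OR 0))) -> 0
  row 5 [0101]: (((NOT 1 XOR NOT 1) OR 0) AND (NOT 0 IMPLIES (0 OR 1))) -> 0
  row 6 [0110]: (((NOT 0 XOR NOT 0) OR 1) AND (NOT 1 IMPLIES (1 OR 0))) -> 1
  row 7 [0111]: (((NOT 1 XOR NOT 1) OR 1) AND (NOT 1 IMPLIES (1 OR 1))) -> 1
  row 8 [1000]: (((NOT 0 XOR NOT 0) OR 0) AND (NOT 0 IMPLIES (0 OR 0))) -> 0
  row 9 [1001]: (((NOT 1 XOR NOT 1) OR 0) AND (NOT 0 IMPLIES (0 OR 1))) -> 0
  row 10 [1010]: (((NOT 0 XOR NOT 0) OR 1) AND (NOT 1 IMPLIES (1 OR 0))) -> 1
  row 11 [1011]: (((NOT 1 XOR NOT 1) OR 1) AND (NOT 1 IMPLIES (1 OR 1))) -> 1
  row 12 [1100]: (((NOT 0 XOR NOT 0) OR 0) AND (NOT 0 IMPLIES (0 OR 0))) -> 0
  row 13 [1101]: (((NOT 1 XOR NOT 1) OR 0) AND (NOT 0 IMPLIES (0 OR 1))) -> 0
  row 14 [1110]: (((NOT 0 XOR NOT 0) OR 1) AND (NOT 1 IMPLIES (1 OR 0))) -> 1
  row 15 [1111]: (((NOT 1 XOR NOT 1) OR 1) AND (NOT 1 IMPLIES (1 OR 1))) -> 1
Full result column, 4 rows per line (P1,P2 fixed per line; P3,P4 runs 00..11 left to right):
  rows 0-3 [P1,P2=00]: 0011  = hex 3
  rows 4-7 [P1,P2=01]: 0011  = hex 3
  rows 8-11 [P1,P2=10]: 0011  = hex 3
  rows 12-15 [P1,P2=11]: 0011  = hex 3
Output column (row 0 .. row 15) = 0011001100110011
Output column grouped in 4s = 0011 0011 0011 0011 = 0x3333
Convert to decimal digit by digit (value = value*16 + digit):
  3 -> 3
  3*16 + 3 = 51
  51*16 + 3 = 819
  819*16 + 3 = 13107
Decimal = 13107

13107
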